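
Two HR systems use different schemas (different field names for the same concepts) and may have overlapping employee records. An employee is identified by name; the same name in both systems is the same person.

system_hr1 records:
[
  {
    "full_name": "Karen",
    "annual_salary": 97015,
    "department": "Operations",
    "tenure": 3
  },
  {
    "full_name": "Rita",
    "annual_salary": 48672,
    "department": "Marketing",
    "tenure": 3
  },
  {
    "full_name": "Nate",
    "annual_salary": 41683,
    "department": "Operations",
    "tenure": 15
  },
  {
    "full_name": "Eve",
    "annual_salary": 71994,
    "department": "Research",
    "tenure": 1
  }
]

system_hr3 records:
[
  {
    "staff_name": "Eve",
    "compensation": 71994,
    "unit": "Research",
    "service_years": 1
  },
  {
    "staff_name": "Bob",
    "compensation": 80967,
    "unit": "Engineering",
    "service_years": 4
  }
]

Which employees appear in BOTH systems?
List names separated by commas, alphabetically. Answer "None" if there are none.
Eve

Schema mapping: "full_name" (system_hr1) = "staff_name" (system_hr3) = employee name

Names in system_hr1: ['Eve', 'Karen', 'Nate', 'Rita']
Names in system_hr3: ['Bob', 'Eve']

Intersection: ['Eve']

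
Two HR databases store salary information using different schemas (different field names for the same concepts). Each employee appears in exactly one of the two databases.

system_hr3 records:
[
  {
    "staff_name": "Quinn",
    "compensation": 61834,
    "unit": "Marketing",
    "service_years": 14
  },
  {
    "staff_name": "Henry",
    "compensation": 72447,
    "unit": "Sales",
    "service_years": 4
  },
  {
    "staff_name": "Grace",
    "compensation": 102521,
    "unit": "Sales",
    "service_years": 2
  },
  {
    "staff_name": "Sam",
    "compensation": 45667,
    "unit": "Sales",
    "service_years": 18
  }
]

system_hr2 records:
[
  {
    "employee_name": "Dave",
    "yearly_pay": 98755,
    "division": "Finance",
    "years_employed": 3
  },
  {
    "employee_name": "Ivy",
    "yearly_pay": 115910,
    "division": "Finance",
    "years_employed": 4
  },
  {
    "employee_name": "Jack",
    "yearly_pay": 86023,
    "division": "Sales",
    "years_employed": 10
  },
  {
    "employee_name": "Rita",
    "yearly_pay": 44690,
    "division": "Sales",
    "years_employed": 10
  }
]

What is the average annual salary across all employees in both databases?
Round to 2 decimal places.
78480.88

Schema mapping: "compensation" (system_hr3) = "yearly_pay" (system_hr2) = annual salary

All salaries: [61834, 72447, 102521, 45667, 98755, 115910, 86023, 44690]
Sum: 627847
Count: 8
Average: 627847 / 8 = 78480.88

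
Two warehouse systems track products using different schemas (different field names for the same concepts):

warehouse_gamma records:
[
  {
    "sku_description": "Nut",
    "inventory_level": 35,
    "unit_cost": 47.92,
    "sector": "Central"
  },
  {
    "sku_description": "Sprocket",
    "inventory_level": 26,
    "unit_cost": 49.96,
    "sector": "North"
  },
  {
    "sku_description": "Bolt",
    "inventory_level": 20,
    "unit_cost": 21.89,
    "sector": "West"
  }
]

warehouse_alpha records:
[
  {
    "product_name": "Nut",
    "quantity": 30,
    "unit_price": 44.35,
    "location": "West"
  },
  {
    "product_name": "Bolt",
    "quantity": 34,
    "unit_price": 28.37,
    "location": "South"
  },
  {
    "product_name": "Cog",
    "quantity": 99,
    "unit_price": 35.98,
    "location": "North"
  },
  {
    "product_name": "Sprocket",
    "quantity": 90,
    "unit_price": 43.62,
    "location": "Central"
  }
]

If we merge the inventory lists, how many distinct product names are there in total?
4

Schema mapping: "sku_description" (warehouse_gamma) = "product_name" (warehouse_alpha) = product name

Products in warehouse_gamma: ['Bolt', 'Nut', 'Sprocket']
Products in warehouse_alpha: ['Bolt', 'Cog', 'Nut', 'Sprocket']

Union (unique products): ['Bolt', 'Cog', 'Nut', 'Sprocket']
Count: 4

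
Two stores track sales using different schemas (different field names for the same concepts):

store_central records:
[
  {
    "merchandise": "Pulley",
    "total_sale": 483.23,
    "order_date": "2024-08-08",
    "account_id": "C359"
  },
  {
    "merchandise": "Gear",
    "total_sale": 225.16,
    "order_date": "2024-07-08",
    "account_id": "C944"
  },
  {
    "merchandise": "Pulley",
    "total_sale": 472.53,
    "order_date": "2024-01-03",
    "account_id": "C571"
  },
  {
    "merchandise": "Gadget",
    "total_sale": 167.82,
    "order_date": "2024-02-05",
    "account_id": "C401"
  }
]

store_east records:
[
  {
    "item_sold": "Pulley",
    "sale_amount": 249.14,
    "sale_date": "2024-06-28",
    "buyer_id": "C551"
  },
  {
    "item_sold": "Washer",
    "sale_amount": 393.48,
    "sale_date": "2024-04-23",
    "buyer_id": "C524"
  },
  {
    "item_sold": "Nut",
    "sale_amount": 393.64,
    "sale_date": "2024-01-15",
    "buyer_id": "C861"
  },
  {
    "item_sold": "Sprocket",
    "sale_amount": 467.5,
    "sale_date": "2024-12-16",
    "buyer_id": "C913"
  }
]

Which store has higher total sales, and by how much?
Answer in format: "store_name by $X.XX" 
store_east by $155.02

Schema mapping: "total_sale" (store_central) = "sale_amount" (store_east) = sale amount

Total for store_central: 1348.74
Total for store_east: 1503.76

Difference: |1348.74 - 1503.76| = 155.02
store_east has higher sales by $155.02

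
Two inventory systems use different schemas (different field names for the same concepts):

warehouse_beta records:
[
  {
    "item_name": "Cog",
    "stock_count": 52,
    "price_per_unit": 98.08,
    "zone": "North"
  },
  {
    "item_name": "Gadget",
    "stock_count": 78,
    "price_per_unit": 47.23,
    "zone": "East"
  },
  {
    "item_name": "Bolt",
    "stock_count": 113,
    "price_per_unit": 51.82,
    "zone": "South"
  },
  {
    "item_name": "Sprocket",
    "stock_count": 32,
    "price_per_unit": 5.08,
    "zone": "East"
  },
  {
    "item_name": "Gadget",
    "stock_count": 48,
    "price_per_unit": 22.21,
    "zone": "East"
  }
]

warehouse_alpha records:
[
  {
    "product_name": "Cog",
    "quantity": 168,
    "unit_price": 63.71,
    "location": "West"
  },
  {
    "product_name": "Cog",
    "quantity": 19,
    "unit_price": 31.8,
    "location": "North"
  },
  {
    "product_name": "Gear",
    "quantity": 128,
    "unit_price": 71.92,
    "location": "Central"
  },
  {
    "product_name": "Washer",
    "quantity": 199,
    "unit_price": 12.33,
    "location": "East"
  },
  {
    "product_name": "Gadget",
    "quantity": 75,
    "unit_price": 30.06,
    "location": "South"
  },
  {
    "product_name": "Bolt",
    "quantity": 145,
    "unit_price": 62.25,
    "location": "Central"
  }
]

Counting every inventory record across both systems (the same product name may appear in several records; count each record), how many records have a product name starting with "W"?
1

Schema mapping: "item_name" (warehouse_beta) = "product_name" (warehouse_alpha) = product name

Records with product name starting with "W" in warehouse_beta: 0
Records with product name starting with "W" in warehouse_alpha: 1

Total: 0 + 1 = 1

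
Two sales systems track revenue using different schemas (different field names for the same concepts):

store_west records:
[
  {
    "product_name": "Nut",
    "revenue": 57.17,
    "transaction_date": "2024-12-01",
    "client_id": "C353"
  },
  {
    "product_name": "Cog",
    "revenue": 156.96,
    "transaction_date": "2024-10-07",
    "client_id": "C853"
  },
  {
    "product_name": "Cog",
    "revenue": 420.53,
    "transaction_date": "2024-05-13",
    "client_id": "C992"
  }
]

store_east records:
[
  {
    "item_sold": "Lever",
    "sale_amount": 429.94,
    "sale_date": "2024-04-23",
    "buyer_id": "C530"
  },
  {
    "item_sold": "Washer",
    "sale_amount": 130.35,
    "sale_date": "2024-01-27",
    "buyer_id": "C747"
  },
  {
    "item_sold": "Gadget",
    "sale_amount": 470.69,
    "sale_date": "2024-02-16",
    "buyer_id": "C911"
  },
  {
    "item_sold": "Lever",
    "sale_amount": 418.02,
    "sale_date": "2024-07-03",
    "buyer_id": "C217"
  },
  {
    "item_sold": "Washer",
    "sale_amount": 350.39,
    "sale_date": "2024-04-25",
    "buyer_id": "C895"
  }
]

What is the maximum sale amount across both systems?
470.69

Reconcile: "revenue" (store_west) = "sale_amount" (store_east) = sale amount

Maximum in store_west: 420.53
Maximum in store_east: 470.69

Overall maximum: max(420.53, 470.69) = 470.69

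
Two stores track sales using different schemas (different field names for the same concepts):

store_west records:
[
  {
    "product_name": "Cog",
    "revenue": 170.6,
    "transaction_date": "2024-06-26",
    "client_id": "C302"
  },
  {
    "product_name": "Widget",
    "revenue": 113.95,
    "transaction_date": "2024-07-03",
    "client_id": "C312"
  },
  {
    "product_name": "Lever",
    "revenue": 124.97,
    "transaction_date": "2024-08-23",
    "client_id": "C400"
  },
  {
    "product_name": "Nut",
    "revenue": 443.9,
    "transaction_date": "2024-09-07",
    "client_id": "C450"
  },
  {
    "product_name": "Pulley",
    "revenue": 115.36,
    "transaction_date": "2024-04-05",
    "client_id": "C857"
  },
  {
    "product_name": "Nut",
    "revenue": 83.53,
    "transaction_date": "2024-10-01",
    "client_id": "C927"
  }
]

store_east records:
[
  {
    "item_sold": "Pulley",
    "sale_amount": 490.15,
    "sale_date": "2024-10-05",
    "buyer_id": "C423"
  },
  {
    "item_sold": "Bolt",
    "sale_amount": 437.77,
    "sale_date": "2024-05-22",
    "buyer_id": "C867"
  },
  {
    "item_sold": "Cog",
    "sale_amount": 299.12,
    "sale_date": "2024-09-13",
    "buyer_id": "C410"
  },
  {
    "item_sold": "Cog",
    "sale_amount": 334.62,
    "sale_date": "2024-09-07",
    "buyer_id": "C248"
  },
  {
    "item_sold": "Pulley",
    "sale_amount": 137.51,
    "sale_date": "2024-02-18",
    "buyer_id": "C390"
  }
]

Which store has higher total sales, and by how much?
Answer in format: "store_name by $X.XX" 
store_east by $646.86

Schema mapping: "revenue" (store_west) = "sale_amount" (store_east) = sale amount

Total for store_west: 1052.31
Total for store_east: 1699.17

Difference: |1052.31 - 1699.17| = 646.86
store_east has higher sales by $646.86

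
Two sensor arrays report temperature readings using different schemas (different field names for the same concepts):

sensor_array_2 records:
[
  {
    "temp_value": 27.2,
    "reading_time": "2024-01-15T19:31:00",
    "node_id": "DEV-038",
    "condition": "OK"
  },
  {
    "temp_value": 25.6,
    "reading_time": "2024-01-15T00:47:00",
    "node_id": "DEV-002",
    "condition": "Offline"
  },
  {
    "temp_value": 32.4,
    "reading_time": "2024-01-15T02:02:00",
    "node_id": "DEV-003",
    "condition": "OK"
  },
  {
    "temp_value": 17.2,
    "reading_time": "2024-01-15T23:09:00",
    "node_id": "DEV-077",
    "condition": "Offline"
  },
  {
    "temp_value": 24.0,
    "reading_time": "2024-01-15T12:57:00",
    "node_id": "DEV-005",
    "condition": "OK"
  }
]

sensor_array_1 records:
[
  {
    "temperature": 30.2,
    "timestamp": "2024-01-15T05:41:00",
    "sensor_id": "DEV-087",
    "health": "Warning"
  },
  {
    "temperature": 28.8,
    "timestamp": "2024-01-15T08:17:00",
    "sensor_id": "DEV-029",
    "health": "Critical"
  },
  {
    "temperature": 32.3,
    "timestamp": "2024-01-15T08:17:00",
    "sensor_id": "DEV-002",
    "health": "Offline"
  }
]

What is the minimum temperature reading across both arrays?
17.2

Schema mapping: "temp_value" (sensor_array_2) = "temperature" (sensor_array_1) = temperature reading

Minimum in sensor_array_2: 17.2
Minimum in sensor_array_1: 28.8

Overall minimum: min(17.2, 28.8) = 17.2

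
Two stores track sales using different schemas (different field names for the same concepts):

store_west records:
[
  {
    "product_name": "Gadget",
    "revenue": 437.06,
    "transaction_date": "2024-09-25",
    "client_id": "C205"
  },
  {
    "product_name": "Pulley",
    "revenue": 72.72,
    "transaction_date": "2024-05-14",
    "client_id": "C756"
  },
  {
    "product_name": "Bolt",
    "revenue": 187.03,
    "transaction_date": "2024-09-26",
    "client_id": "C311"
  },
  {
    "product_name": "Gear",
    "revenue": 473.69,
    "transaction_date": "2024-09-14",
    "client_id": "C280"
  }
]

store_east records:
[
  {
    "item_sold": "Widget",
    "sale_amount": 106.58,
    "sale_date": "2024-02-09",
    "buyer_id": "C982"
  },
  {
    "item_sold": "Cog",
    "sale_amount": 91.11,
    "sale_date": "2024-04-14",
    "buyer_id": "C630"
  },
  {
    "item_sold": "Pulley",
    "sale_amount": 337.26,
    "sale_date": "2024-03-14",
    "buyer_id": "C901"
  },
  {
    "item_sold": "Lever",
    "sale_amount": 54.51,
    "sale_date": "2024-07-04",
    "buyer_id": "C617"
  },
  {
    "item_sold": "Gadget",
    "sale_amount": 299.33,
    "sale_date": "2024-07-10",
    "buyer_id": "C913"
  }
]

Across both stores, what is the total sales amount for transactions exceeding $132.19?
1734.37

Schema mapping: "revenue" (store_west) = "sale_amount" (store_east) = sale amount

Sum of sales > $132.19 in store_west: 1097.78
Sum of sales > $132.19 in store_east: 636.59

Total: 1097.78 + 636.59 = 1734.37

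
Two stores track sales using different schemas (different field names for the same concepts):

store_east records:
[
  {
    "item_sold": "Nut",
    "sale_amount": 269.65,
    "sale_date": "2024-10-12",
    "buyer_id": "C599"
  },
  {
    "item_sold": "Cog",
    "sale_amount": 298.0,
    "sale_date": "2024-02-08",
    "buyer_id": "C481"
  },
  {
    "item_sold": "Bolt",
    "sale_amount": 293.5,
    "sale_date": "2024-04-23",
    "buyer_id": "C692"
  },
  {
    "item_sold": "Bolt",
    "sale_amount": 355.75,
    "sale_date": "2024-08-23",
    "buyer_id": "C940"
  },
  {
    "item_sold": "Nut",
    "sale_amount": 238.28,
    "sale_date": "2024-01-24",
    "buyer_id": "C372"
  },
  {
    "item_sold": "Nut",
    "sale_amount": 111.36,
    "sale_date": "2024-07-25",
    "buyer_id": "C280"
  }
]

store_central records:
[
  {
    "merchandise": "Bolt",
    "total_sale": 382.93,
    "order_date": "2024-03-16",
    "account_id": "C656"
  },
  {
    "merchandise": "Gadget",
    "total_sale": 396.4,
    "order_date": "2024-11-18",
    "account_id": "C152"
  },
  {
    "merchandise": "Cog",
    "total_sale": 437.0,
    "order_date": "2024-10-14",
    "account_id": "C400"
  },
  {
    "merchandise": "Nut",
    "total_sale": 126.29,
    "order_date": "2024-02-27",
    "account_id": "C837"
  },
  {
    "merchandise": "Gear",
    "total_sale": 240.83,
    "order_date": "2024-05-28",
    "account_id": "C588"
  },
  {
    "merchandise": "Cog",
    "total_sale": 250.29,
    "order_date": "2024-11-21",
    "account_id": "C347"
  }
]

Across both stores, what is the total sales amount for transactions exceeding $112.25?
3288.92

Schema mapping: "sale_amount" (store_east) = "total_sale" (store_central) = sale amount

Sum of sales > $112.25 in store_east: 1455.18
Sum of sales > $112.25 in store_central: 1833.74

Total: 1455.18 + 1833.74 = 3288.92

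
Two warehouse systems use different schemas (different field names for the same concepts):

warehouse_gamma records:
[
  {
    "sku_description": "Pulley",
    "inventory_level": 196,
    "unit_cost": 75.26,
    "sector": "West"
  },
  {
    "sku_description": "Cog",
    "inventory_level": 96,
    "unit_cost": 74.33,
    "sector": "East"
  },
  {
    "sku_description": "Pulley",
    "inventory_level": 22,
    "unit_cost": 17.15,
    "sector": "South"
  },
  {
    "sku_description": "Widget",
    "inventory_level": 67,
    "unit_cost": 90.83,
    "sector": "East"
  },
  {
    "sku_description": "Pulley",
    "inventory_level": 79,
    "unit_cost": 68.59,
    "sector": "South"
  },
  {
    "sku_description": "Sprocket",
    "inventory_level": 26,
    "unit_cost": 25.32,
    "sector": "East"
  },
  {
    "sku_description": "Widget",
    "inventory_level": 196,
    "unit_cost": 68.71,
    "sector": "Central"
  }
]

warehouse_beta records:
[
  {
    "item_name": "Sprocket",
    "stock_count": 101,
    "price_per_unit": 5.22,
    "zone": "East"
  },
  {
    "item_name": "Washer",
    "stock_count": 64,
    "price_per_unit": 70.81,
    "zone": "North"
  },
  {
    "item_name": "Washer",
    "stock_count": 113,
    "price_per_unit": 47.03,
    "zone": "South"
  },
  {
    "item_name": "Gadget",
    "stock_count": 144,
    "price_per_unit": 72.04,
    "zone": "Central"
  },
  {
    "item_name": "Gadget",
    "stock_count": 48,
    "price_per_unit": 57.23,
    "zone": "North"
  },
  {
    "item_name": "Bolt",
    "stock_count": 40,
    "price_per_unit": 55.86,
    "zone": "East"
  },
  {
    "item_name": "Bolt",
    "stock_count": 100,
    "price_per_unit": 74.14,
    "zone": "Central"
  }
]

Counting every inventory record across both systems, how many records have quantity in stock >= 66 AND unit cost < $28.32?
1

Schema mappings:
- "inventory_level" (warehouse_gamma) = "stock_count" (warehouse_beta) = quantity
- "unit_cost" (warehouse_gamma) = "price_per_unit" (warehouse_beta) = unit cost

Records meeting both conditions in warehouse_gamma: 0
Records meeting both conditions in warehouse_beta: 1

Total: 0 + 1 = 1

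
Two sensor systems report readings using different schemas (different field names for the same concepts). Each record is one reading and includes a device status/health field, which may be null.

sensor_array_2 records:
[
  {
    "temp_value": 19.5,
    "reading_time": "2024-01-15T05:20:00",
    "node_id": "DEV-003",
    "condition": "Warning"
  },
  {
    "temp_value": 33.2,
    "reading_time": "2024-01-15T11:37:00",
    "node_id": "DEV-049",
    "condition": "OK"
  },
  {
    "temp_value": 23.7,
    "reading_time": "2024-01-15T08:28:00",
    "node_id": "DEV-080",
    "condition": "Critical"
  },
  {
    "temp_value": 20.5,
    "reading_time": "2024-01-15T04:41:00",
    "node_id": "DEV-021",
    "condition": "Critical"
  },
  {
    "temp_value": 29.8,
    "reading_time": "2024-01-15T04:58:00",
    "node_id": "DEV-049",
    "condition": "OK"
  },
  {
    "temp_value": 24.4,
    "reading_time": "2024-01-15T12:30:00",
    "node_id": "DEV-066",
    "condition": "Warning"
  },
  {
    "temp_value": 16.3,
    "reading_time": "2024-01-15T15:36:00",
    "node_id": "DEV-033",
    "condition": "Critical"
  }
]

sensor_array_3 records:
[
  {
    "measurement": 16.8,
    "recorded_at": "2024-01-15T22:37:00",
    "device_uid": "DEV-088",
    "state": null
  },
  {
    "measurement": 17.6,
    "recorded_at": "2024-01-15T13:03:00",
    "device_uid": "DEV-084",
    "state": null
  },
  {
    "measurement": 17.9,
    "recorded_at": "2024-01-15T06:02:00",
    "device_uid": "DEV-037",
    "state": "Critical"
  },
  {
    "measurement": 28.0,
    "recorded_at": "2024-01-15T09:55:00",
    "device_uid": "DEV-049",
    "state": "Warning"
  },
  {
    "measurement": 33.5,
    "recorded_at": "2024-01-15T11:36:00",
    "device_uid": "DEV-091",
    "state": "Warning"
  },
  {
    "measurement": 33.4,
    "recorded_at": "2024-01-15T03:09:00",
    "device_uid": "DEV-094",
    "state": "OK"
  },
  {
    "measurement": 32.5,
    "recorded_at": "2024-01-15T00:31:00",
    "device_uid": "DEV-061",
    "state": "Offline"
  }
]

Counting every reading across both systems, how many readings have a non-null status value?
12

Schema mapping: "condition" (sensor_array_2) = "state" (sensor_array_3) = status

Non-null in sensor_array_2: 7
Non-null in sensor_array_3: 5

Total non-null: 7 + 5 = 12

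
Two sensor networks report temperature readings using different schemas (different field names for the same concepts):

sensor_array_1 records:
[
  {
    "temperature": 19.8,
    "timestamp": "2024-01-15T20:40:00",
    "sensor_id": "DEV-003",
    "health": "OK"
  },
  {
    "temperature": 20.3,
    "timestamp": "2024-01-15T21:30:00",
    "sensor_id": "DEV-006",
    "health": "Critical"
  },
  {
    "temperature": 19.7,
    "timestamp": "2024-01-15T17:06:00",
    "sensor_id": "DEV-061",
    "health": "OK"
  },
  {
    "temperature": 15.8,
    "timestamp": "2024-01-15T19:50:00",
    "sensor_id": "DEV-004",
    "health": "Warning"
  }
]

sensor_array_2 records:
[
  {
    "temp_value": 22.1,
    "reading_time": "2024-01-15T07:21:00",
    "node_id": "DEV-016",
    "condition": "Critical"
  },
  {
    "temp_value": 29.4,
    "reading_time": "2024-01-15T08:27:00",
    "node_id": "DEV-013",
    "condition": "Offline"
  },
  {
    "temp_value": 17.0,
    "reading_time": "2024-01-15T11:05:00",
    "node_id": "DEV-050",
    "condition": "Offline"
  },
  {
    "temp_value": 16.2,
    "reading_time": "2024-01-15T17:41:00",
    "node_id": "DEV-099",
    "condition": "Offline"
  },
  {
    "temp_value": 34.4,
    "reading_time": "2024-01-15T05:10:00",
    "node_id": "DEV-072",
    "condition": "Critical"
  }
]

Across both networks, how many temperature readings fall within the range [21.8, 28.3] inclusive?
1

Schema mapping: "temperature" (sensor_array_1) = "temp_value" (sensor_array_2) = temperature

Readings in [21.8, 28.3] from sensor_array_1: 0
Readings in [21.8, 28.3] from sensor_array_2: 1

Total count: 0 + 1 = 1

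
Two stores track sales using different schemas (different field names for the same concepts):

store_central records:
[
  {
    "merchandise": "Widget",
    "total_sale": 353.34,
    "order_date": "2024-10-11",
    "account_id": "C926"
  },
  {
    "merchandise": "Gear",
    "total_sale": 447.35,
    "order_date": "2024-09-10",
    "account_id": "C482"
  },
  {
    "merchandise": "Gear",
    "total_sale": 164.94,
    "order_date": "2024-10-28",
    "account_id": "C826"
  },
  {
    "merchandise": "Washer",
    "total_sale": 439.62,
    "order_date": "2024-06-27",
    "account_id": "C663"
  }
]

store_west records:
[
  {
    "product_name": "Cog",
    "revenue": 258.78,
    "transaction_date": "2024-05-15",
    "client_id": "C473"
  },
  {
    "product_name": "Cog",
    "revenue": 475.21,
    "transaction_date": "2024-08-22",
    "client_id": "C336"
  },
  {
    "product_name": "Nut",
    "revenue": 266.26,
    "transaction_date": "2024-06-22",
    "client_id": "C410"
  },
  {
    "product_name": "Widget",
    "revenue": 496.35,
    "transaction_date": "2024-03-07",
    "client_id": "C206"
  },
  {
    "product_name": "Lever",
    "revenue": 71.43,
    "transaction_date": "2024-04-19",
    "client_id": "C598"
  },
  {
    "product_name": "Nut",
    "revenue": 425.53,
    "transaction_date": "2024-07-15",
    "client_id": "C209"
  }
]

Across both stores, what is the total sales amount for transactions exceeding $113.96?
3327.38

Schema mapping: "total_sale" (store_central) = "revenue" (store_west) = sale amount

Sum of sales > $113.96 in store_central: 1405.25
Sum of sales > $113.96 in store_west: 1922.13

Total: 1405.25 + 1922.13 = 3327.38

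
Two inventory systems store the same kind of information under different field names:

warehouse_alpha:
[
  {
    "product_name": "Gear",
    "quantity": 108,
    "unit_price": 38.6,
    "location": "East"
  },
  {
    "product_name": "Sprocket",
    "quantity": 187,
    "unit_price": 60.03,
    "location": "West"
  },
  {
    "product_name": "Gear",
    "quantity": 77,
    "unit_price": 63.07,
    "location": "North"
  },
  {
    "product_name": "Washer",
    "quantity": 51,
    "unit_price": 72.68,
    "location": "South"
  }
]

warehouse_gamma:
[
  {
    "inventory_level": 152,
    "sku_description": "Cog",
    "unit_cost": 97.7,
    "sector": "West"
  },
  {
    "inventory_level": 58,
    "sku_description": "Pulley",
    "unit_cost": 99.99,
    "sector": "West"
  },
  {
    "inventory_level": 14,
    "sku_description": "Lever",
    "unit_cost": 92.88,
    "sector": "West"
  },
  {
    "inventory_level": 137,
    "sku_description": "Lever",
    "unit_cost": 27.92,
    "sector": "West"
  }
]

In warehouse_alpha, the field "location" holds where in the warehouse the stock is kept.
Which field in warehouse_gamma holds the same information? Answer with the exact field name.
sector

In warehouse_alpha, "location" holds where in the warehouse the stock is kept.
The fields in warehouse_gamma are: "inventory_level", "sku_description", "unit_cost", "sector".
"sector" is the match: the name refers to the same concept and its values are area labels (e.g. 'West').
The other fields ("inventory_level", "sku_description", "unit_cost") hold different kinds of data.

So "location" in warehouse_alpha corresponds to "sector" in warehouse_gamma.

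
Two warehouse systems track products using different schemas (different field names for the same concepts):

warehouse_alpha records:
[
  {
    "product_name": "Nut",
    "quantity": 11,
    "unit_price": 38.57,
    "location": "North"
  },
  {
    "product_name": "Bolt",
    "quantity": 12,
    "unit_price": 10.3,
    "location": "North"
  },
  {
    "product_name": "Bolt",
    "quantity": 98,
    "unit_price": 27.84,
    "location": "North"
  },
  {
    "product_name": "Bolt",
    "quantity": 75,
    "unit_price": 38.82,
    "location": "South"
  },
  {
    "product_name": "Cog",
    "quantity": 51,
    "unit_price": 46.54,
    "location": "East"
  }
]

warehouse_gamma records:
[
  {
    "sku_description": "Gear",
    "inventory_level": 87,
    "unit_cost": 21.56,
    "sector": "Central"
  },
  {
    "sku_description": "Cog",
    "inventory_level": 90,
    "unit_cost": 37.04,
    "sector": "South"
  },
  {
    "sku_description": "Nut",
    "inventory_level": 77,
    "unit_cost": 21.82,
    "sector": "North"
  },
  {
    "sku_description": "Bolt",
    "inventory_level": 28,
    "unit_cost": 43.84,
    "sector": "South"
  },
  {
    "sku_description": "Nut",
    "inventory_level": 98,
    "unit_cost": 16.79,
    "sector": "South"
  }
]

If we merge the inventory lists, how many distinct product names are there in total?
4

Schema mapping: "product_name" (warehouse_alpha) = "sku_description" (warehouse_gamma) = product name

Products in warehouse_alpha: ['Bolt', 'Cog', 'Nut']
Products in warehouse_gamma: ['Bolt', 'Cog', 'Gear', 'Nut']

Union (unique products): ['Bolt', 'Cog', 'Gear', 'Nut']
Count: 4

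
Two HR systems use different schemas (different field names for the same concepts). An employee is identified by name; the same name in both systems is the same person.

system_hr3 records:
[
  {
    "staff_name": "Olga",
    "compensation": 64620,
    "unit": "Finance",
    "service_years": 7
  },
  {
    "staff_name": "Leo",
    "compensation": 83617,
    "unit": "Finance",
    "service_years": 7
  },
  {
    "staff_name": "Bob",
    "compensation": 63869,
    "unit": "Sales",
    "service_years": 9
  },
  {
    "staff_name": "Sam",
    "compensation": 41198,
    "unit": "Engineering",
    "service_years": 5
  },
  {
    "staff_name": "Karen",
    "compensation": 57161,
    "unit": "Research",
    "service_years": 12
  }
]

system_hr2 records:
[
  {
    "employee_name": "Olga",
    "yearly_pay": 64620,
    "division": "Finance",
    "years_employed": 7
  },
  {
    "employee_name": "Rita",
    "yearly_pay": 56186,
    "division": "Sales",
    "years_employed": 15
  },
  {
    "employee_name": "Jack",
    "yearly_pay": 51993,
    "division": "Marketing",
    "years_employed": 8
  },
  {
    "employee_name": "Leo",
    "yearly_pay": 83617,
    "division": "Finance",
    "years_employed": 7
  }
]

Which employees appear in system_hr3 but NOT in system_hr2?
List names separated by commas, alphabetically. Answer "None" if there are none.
Bob, Karen, Sam

Schema mapping: "staff_name" (system_hr3) = "employee_name" (system_hr2) = employee name

Names in system_hr3: ['Bob', 'Karen', 'Leo', 'Olga', 'Sam']
Names in system_hr2: ['Jack', 'Leo', 'Olga', 'Rita']

In system_hr3 but not system_hr2: ['Bob', 'Karen', 'Sam']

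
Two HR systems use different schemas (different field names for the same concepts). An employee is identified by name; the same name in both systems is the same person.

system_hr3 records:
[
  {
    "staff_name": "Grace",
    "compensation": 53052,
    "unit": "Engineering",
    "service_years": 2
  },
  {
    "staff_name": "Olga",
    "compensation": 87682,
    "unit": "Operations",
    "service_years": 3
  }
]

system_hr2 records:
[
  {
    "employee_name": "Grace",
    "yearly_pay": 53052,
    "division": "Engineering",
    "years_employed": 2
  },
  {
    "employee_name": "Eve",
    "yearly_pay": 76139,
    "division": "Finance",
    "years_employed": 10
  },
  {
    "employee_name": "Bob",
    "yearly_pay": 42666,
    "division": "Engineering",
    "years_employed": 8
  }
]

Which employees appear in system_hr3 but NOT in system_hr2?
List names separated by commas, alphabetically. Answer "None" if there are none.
Olga

Schema mapping: "staff_name" (system_hr3) = "employee_name" (system_hr2) = employee name

Names in system_hr3: ['Grace', 'Olga']
Names in system_hr2: ['Bob', 'Eve', 'Grace']

In system_hr3 but not system_hr2: ['Olga']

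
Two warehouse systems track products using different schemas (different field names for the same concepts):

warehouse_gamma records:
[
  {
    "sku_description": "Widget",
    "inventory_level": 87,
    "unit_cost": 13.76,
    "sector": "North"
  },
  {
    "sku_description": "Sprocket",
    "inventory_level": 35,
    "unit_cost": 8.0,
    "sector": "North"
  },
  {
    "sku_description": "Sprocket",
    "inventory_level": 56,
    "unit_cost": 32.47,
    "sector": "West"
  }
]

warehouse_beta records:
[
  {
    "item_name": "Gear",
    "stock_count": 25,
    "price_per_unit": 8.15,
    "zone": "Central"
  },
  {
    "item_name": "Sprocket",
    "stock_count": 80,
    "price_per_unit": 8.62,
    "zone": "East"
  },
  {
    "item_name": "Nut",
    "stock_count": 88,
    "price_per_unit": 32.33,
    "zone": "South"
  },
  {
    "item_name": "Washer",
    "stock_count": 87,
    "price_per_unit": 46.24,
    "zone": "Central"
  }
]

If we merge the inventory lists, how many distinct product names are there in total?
5

Schema mapping: "sku_description" (warehouse_gamma) = "item_name" (warehouse_beta) = product name

Products in warehouse_gamma: ['Sprocket', 'Widget']
Products in warehouse_beta: ['Gear', 'Nut', 'Sprocket', 'Washer']

Union (unique products): ['Gear', 'Nut', 'Sprocket', 'Washer', 'Widget']
Count: 5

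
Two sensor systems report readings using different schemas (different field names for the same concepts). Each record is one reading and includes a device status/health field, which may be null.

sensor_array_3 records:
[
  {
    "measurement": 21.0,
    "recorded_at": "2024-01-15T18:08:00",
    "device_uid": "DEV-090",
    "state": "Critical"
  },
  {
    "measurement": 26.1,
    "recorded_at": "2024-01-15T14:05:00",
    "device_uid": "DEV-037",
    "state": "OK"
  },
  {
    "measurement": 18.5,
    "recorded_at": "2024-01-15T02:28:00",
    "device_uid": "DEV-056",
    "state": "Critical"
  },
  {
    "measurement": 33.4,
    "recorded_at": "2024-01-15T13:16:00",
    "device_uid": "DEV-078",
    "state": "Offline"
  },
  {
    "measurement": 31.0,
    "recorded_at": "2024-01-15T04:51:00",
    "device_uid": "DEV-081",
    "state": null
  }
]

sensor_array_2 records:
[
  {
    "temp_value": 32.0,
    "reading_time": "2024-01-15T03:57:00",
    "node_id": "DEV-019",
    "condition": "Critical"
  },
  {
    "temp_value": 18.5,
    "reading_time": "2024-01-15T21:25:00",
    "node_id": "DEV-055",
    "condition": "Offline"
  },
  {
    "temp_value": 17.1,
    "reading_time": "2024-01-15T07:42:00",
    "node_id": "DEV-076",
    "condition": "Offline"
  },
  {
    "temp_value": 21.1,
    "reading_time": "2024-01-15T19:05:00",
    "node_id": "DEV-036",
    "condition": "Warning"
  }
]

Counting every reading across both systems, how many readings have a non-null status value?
8

Schema mapping: "state" (sensor_array_3) = "condition" (sensor_array_2) = status

Non-null in sensor_array_3: 4
Non-null in sensor_array_2: 4

Total non-null: 4 + 4 = 8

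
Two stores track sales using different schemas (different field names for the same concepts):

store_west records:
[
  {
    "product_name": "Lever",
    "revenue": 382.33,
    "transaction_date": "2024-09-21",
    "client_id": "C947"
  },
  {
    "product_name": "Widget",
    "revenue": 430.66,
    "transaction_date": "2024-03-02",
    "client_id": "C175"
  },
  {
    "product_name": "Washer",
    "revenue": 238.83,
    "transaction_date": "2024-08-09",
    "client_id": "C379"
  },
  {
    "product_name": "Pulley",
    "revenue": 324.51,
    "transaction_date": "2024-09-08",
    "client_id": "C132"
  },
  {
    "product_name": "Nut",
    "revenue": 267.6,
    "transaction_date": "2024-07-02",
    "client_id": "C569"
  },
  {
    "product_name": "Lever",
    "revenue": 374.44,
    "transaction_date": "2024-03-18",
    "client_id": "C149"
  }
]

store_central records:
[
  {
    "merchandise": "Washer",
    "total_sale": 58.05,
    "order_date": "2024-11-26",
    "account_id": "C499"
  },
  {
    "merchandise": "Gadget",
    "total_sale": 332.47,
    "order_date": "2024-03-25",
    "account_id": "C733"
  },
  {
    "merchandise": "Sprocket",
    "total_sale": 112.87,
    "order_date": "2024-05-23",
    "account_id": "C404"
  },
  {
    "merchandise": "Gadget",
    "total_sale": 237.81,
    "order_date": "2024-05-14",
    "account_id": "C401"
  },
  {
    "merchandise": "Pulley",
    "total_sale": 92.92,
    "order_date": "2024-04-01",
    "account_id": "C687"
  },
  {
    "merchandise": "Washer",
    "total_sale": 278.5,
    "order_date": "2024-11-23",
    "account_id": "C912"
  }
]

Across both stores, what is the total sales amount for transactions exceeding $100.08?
2980.02

Schema mapping: "revenue" (store_west) = "total_sale" (store_central) = sale amount

Sum of sales > $100.08 in store_west: 2018.37
Sum of sales > $100.08 in store_central: 961.65

Total: 2018.37 + 961.65 = 2980.02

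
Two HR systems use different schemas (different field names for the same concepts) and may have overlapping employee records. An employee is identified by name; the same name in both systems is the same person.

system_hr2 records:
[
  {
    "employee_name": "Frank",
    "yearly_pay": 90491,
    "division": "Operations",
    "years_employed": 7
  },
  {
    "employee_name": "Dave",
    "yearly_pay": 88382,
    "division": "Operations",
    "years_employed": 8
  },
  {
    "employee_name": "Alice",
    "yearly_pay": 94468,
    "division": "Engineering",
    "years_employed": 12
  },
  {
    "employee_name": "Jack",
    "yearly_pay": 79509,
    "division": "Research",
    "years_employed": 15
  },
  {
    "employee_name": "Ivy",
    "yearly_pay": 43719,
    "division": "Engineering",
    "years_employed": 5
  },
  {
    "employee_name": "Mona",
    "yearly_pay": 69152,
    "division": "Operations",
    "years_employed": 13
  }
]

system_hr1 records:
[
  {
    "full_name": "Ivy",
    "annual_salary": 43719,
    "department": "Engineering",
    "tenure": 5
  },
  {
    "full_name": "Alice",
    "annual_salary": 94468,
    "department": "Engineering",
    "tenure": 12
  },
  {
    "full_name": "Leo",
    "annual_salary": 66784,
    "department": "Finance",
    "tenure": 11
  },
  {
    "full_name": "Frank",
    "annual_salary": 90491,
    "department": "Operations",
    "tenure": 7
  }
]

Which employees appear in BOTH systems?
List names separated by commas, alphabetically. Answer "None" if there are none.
Alice, Frank, Ivy

Schema mapping: "employee_name" (system_hr2) = "full_name" (system_hr1) = employee name

Names in system_hr2: ['Alice', 'Dave', 'Frank', 'Ivy', 'Jack', 'Mona']
Names in system_hr1: ['Alice', 'Frank', 'Ivy', 'Leo']

Intersection: ['Alice', 'Frank', 'Ivy']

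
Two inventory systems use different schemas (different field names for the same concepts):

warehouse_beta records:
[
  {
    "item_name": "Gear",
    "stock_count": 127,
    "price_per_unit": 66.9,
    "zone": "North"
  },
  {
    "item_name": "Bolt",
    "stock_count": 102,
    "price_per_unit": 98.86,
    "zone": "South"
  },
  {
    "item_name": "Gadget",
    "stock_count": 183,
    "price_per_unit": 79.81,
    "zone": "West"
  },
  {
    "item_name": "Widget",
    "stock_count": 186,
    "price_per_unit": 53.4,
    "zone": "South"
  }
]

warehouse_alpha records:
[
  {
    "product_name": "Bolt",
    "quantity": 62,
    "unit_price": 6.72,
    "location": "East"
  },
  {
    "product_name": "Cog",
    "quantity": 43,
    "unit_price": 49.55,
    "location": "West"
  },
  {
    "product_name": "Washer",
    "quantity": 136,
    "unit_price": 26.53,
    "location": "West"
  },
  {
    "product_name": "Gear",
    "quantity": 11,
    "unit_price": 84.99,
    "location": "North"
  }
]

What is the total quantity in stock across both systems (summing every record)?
850

To reconcile these schemas, identify the field holding the quantity in stock in each system:
1. In warehouse_beta it is "stock_count"
2. In warehouse_alpha it is "quantity"

From warehouse_beta: 127 + 102 + 183 + 186 = 598
From warehouse_alpha: 62 + 43 + 136 + 11 = 252

Total: 598 + 252 = 850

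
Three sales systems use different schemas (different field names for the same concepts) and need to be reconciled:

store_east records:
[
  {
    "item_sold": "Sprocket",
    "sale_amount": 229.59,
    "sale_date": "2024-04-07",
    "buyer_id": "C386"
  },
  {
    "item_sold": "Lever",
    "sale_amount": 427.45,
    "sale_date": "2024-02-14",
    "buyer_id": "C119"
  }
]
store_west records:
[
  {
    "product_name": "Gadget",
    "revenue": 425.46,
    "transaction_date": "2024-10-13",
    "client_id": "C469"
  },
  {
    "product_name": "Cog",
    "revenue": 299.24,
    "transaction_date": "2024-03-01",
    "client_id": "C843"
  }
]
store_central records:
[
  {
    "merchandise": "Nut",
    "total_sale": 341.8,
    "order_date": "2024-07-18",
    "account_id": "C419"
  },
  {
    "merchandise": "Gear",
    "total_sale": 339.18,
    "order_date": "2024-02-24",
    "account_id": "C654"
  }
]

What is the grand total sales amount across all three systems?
2062.72

Schema reconciliation - all amount fields map to sale amount:

store_east (sale_amount): 657.04
store_west (revenue): 724.7
store_central (total_sale): 680.98

Grand total: 2062.72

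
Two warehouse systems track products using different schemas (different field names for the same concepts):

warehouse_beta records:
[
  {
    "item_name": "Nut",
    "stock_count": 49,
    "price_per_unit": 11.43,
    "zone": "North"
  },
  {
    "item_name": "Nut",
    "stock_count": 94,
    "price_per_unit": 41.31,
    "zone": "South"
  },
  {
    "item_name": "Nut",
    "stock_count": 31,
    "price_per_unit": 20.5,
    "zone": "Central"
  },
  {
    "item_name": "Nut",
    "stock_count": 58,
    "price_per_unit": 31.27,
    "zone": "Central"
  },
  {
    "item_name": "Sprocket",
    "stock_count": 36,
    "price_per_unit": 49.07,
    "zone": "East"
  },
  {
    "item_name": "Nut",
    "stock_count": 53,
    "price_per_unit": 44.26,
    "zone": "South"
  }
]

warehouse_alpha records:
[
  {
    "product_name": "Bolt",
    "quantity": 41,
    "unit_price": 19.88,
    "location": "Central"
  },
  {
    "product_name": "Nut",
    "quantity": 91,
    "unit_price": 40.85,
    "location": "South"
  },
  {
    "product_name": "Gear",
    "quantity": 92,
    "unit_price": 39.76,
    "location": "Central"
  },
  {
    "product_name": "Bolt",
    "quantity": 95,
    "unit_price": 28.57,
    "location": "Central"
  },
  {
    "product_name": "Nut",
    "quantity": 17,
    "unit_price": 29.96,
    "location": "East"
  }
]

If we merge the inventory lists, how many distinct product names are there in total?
4

Schema mapping: "item_name" (warehouse_beta) = "product_name" (warehouse_alpha) = product name

Products in warehouse_beta: ['Nut', 'Sprocket']
Products in warehouse_alpha: ['Bolt', 'Gear', 'Nut']

Union (unique products): ['Bolt', 'Gear', 'Nut', 'Sprocket']
Count: 4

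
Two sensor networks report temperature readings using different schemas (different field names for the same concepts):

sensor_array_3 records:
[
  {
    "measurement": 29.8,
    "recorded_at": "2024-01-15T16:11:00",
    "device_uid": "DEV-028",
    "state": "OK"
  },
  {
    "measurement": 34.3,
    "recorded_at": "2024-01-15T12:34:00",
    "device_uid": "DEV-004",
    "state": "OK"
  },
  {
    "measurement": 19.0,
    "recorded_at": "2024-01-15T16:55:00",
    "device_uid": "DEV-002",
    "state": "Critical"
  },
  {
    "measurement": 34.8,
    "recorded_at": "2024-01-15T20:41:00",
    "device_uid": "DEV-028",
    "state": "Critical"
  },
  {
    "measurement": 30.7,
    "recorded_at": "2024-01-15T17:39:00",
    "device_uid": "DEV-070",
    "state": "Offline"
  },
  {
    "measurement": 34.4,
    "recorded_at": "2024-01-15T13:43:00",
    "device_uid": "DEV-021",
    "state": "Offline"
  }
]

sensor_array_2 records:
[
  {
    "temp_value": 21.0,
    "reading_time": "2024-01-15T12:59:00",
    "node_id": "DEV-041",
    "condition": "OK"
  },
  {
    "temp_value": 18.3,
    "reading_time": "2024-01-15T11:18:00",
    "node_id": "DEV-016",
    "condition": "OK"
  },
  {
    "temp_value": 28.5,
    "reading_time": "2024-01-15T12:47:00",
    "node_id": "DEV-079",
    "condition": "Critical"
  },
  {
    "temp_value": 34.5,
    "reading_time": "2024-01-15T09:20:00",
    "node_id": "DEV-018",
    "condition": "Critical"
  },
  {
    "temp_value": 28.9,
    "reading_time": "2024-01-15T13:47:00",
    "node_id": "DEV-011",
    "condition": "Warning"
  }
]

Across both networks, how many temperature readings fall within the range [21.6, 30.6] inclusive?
3

Schema mapping: "measurement" (sensor_array_3) = "temp_value" (sensor_array_2) = temperature

Readings in [21.6, 30.6] from sensor_array_3: 1
Readings in [21.6, 30.6] from sensor_array_2: 2

Total count: 1 + 2 = 3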